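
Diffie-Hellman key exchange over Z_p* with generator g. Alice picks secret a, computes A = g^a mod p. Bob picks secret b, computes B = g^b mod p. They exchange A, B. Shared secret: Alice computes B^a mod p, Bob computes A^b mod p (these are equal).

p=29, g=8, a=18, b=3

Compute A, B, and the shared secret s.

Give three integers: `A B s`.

A = 8^18 mod 29  (bits of 18 = 10010)
  bit 0 = 1: r = r^2 * 8 mod 29 = 1^2 * 8 = 1*8 = 8
  bit 1 = 0: r = r^2 mod 29 = 8^2 = 6
  bit 2 = 0: r = r^2 mod 29 = 6^2 = 7
  bit 3 = 1: r = r^2 * 8 mod 29 = 7^2 * 8 = 20*8 = 15
  bit 4 = 0: r = r^2 mod 29 = 15^2 = 22
  -> A = 22
B = 8^3 mod 29  (bits of 3 = 11)
  bit 0 = 1: r = r^2 * 8 mod 29 = 1^2 * 8 = 1*8 = 8
  bit 1 = 1: r = r^2 * 8 mod 29 = 8^2 * 8 = 6*8 = 19
  -> B = 19
s = B^a = 19^18 mod 29  (bits of 18 = 10010)
  bit 0 = 1: r = r^2 * 19 mod 29 = 1^2 * 19 = 1*19 = 19
  bit 1 = 0: r = r^2 mod 29 = 19^2 = 13
  bit 2 = 0: r = r^2 mod 29 = 13^2 = 24
  bit 3 = 1: r = r^2 * 19 mod 29 = 24^2 * 19 = 25*19 = 11
  bit 4 = 0: r = r^2 mod 29 = 11^2 = 5
  -> s = B^a = 5

Answer: 22 19 5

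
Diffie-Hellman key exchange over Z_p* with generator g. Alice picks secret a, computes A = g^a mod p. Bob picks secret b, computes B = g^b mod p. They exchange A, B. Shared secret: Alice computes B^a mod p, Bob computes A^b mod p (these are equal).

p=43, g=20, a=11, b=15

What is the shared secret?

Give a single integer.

A = 20^11 mod 43  (bits of 11 = 1011)
  bit 0 = 1: r = r^2 * 20 mod 43 = 1^2 * 20 = 1*20 = 20
  bit 1 = 0: r = r^2 mod 43 = 20^2 = 13
  bit 2 = 1: r = r^2 * 20 mod 43 = 13^2 * 20 = 40*20 = 26
  bit 3 = 1: r = r^2 * 20 mod 43 = 26^2 * 20 = 31*20 = 18
  -> A = 18
B = 20^15 mod 43  (bits of 15 = 1111)
  bit 0 = 1: r = r^2 * 20 mod 43 = 1^2 * 20 = 1*20 = 20
  bit 1 = 1: r = r^2 * 20 mod 43 = 20^2 * 20 = 13*20 = 2
  bit 2 = 1: r = r^2 * 20 mod 43 = 2^2 * 20 = 4*20 = 37
  bit 3 = 1: r = r^2 * 20 mod 43 = 37^2 * 20 = 36*20 = 32
  -> B = 32
s = B^a = 32^11 mod 43  (bits of 11 = 1011)
  bit 0 = 1: r = r^2 * 32 mod 43 = 1^2 * 32 = 1*32 = 32
  bit 1 = 0: r = r^2 mod 43 = 32^2 = 35
  bit 2 = 1: r = r^2 * 32 mod 43 = 35^2 * 32 = 21*32 = 27
  bit 3 = 1: r = r^2 * 32 mod 43 = 27^2 * 32 = 41*32 = 22
  -> s = B^a = 22

Answer: 22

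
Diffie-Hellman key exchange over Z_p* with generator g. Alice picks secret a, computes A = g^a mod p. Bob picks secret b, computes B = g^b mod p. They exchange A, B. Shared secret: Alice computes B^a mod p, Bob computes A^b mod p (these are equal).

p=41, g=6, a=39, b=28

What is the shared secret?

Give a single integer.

Answer: 4

Derivation:
A = 6^39 mod 41  (bits of 39 = 100111)
  bit 0 = 1: r = r^2 * 6 mod 41 = 1^2 * 6 = 1*6 = 6
  bit 1 = 0: r = r^2 mod 41 = 6^2 = 36
  bit 2 = 0: r = r^2 mod 41 = 36^2 = 25
  bit 3 = 1: r = r^2 * 6 mod 41 = 25^2 * 6 = 10*6 = 19
  bit 4 = 1: r = r^2 * 6 mod 41 = 19^2 * 6 = 33*6 = 34
  bit 5 = 1: r = r^2 * 6 mod 41 = 34^2 * 6 = 8*6 = 7
  -> A = 7
B = 6^28 mod 41  (bits of 28 = 11100)
  bit 0 = 1: r = r^2 * 6 mod 41 = 1^2 * 6 = 1*6 = 6
  bit 1 = 1: r = r^2 * 6 mod 41 = 6^2 * 6 = 36*6 = 11
  bit 2 = 1: r = r^2 * 6 mod 41 = 11^2 * 6 = 39*6 = 29
  bit 3 = 0: r = r^2 mod 41 = 29^2 = 21
  bit 4 = 0: r = r^2 mod 41 = 21^2 = 31
  -> B = 31
s = B^a = 31^39 mod 41  (bits of 39 = 100111)
  bit 0 = 1: r = r^2 * 31 mod 41 = 1^2 * 31 = 1*31 = 31
  bit 1 = 0: r = r^2 mod 41 = 31^2 = 18
  bit 2 = 0: r = r^2 mod 41 = 18^2 = 37
  bit 3 = 1: r = r^2 * 31 mod 41 = 37^2 * 31 = 16*31 = 4
  bit 4 = 1: r = r^2 * 31 mod 41 = 4^2 * 31 = 16*31 = 4
  bit 5 = 1: r = r^2 * 31 mod 41 = 4^2 * 31 = 16*31 = 4
  -> s = B^a = 4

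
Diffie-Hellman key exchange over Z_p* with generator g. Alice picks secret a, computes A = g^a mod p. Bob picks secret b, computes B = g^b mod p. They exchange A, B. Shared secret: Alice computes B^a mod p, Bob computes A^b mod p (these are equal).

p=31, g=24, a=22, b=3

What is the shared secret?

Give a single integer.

Answer: 4

Derivation:
A = 24^22 mod 31  (bits of 22 = 10110)
  bit 0 = 1: r = r^2 * 24 mod 31 = 1^2 * 24 = 1*24 = 24
  bit 1 = 0: r = r^2 mod 31 = 24^2 = 18
  bit 2 = 1: r = r^2 * 24 mod 31 = 18^2 * 24 = 14*24 = 26
  bit 3 = 1: r = r^2 * 24 mod 31 = 26^2 * 24 = 25*24 = 11
  bit 4 = 0: r = r^2 mod 31 = 11^2 = 28
  -> A = 28
B = 24^3 mod 31  (bits of 3 = 11)
  bit 0 = 1: r = r^2 * 24 mod 31 = 1^2 * 24 = 1*24 = 24
  bit 1 = 1: r = r^2 * 24 mod 31 = 24^2 * 24 = 18*24 = 29
  -> B = 29
s = B^a = 29^22 mod 31  (bits of 22 = 10110)
  bit 0 = 1: r = r^2 * 29 mod 31 = 1^2 * 29 = 1*29 = 29
  bit 1 = 0: r = r^2 mod 31 = 29^2 = 4
  bit 2 = 1: r = r^2 * 29 mod 31 = 4^2 * 29 = 16*29 = 30
  bit 3 = 1: r = r^2 * 29 mod 31 = 30^2 * 29 = 1*29 = 29
  bit 4 = 0: r = r^2 mod 31 = 29^2 = 4
  -> s = B^a = 4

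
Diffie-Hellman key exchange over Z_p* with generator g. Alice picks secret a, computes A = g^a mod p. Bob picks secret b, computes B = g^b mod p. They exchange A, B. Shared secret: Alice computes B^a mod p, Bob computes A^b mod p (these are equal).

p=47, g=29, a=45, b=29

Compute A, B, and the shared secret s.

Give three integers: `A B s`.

Answer: 13 31 44

Derivation:
A = 29^45 mod 47  (bits of 45 = 101101)
  bit 0 = 1: r = r^2 * 29 mod 47 = 1^2 * 29 = 1*29 = 29
  bit 1 = 0: r = r^2 mod 47 = 29^2 = 42
  bit 2 = 1: r = r^2 * 29 mod 47 = 42^2 * 29 = 25*29 = 20
  bit 3 = 1: r = r^2 * 29 mod 47 = 20^2 * 29 = 24*29 = 38
  bit 4 = 0: r = r^2 mod 47 = 38^2 = 34
  bit 5 = 1: r = r^2 * 29 mod 47 = 34^2 * 29 = 28*29 = 13
  -> A = 13
B = 29^29 mod 47  (bits of 29 = 11101)
  bit 0 = 1: r = r^2 * 29 mod 47 = 1^2 * 29 = 1*29 = 29
  bit 1 = 1: r = r^2 * 29 mod 47 = 29^2 * 29 = 42*29 = 43
  bit 2 = 1: r = r^2 * 29 mod 47 = 43^2 * 29 = 16*29 = 41
  bit 3 = 0: r = r^2 mod 47 = 41^2 = 36
  bit 4 = 1: r = r^2 * 29 mod 47 = 36^2 * 29 = 27*29 = 31
  -> B = 31
s = B^a = 31^45 mod 47  (bits of 45 = 101101)
  bit 0 = 1: r = r^2 * 31 mod 47 = 1^2 * 31 = 1*31 = 31
  bit 1 = 0: r = r^2 mod 47 = 31^2 = 21
  bit 2 = 1: r = r^2 * 31 mod 47 = 21^2 * 31 = 18*31 = 41
  bit 3 = 1: r = r^2 * 31 mod 47 = 41^2 * 31 = 36*31 = 35
  bit 4 = 0: r = r^2 mod 47 = 35^2 = 3
  bit 5 = 1: r = r^2 * 31 mod 47 = 3^2 * 31 = 9*31 = 44
  -> s = B^a = 44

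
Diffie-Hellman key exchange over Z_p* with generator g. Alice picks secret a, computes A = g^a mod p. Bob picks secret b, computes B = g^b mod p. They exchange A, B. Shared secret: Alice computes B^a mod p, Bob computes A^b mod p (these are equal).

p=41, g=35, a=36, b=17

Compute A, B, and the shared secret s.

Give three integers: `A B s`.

Answer: 23 15 4

Derivation:
A = 35^36 mod 41  (bits of 36 = 100100)
  bit 0 = 1: r = r^2 * 35 mod 41 = 1^2 * 35 = 1*35 = 35
  bit 1 = 0: r = r^2 mod 41 = 35^2 = 36
  bit 2 = 0: r = r^2 mod 41 = 36^2 = 25
  bit 3 = 1: r = r^2 * 35 mod 41 = 25^2 * 35 = 10*35 = 22
  bit 4 = 0: r = r^2 mod 41 = 22^2 = 33
  bit 5 = 0: r = r^2 mod 41 = 33^2 = 23
  -> A = 23
B = 35^17 mod 41  (bits of 17 = 10001)
  bit 0 = 1: r = r^2 * 35 mod 41 = 1^2 * 35 = 1*35 = 35
  bit 1 = 0: r = r^2 mod 41 = 35^2 = 36
  bit 2 = 0: r = r^2 mod 41 = 36^2 = 25
  bit 3 = 0: r = r^2 mod 41 = 25^2 = 10
  bit 4 = 1: r = r^2 * 35 mod 41 = 10^2 * 35 = 18*35 = 15
  -> B = 15
s = B^a = 15^36 mod 41  (bits of 36 = 100100)
  bit 0 = 1: r = r^2 * 15 mod 41 = 1^2 * 15 = 1*15 = 15
  bit 1 = 0: r = r^2 mod 41 = 15^2 = 20
  bit 2 = 0: r = r^2 mod 41 = 20^2 = 31
  bit 3 = 1: r = r^2 * 15 mod 41 = 31^2 * 15 = 18*15 = 24
  bit 4 = 0: r = r^2 mod 41 = 24^2 = 2
  bit 5 = 0: r = r^2 mod 41 = 2^2 = 4
  -> s = B^a = 4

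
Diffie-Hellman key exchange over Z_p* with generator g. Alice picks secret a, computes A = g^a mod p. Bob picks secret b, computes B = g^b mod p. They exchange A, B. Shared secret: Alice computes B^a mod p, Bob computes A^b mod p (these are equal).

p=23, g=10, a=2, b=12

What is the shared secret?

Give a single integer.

A = 10^2 mod 23  (bits of 2 = 10)
  bit 0 = 1: r = r^2 * 10 mod 23 = 1^2 * 10 = 1*10 = 10
  bit 1 = 0: r = r^2 mod 23 = 10^2 = 8
  -> A = 8
B = 10^12 mod 23  (bits of 12 = 1100)
  bit 0 = 1: r = r^2 * 10 mod 23 = 1^2 * 10 = 1*10 = 10
  bit 1 = 1: r = r^2 * 10 mod 23 = 10^2 * 10 = 8*10 = 11
  bit 2 = 0: r = r^2 mod 23 = 11^2 = 6
  bit 3 = 0: r = r^2 mod 23 = 6^2 = 13
  -> B = 13
s = B^a = 13^2 mod 23  (bits of 2 = 10)
  bit 0 = 1: r = r^2 * 13 mod 23 = 1^2 * 13 = 1*13 = 13
  bit 1 = 0: r = r^2 mod 23 = 13^2 = 8
  -> s = B^a = 8

Answer: 8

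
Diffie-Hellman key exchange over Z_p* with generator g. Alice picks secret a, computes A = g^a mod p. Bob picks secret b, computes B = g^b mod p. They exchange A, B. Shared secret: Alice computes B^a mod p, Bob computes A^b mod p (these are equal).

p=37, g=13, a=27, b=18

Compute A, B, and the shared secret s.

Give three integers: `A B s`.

Answer: 31 36 36

Derivation:
A = 13^27 mod 37  (bits of 27 = 11011)
  bit 0 = 1: r = r^2 * 13 mod 37 = 1^2 * 13 = 1*13 = 13
  bit 1 = 1: r = r^2 * 13 mod 37 = 13^2 * 13 = 21*13 = 14
  bit 2 = 0: r = r^2 mod 37 = 14^2 = 11
  bit 3 = 1: r = r^2 * 13 mod 37 = 11^2 * 13 = 10*13 = 19
  bit 4 = 1: r = r^2 * 13 mod 37 = 19^2 * 13 = 28*13 = 31
  -> A = 31
B = 13^18 mod 37  (bits of 18 = 10010)
  bit 0 = 1: r = r^2 * 13 mod 37 = 1^2 * 13 = 1*13 = 13
  bit 1 = 0: r = r^2 mod 37 = 13^2 = 21
  bit 2 = 0: r = r^2 mod 37 = 21^2 = 34
  bit 3 = 1: r = r^2 * 13 mod 37 = 34^2 * 13 = 9*13 = 6
  bit 4 = 0: r = r^2 mod 37 = 6^2 = 36
  -> B = 36
s = B^a = 36^27 mod 37  (bits of 27 = 11011)
  bit 0 = 1: r = r^2 * 36 mod 37 = 1^2 * 36 = 1*36 = 36
  bit 1 = 1: r = r^2 * 36 mod 37 = 36^2 * 36 = 1*36 = 36
  bit 2 = 0: r = r^2 mod 37 = 36^2 = 1
  bit 3 = 1: r = r^2 * 36 mod 37 = 1^2 * 36 = 1*36 = 36
  bit 4 = 1: r = r^2 * 36 mod 37 = 36^2 * 36 = 1*36 = 36
  -> s = B^a = 36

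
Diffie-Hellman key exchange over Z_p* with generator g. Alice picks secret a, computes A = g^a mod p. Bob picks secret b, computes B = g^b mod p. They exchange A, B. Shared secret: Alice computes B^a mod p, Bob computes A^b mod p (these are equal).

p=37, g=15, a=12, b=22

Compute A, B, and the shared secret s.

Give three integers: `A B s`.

Answer: 26 28 26

Derivation:
A = 15^12 mod 37  (bits of 12 = 1100)
  bit 0 = 1: r = r^2 * 15 mod 37 = 1^2 * 15 = 1*15 = 15
  bit 1 = 1: r = r^2 * 15 mod 37 = 15^2 * 15 = 3*15 = 8
  bit 2 = 0: r = r^2 mod 37 = 8^2 = 27
  bit 3 = 0: r = r^2 mod 37 = 27^2 = 26
  -> A = 26
B = 15^22 mod 37  (bits of 22 = 10110)
  bit 0 = 1: r = r^2 * 15 mod 37 = 1^2 * 15 = 1*15 = 15
  bit 1 = 0: r = r^2 mod 37 = 15^2 = 3
  bit 2 = 1: r = r^2 * 15 mod 37 = 3^2 * 15 = 9*15 = 24
  bit 3 = 1: r = r^2 * 15 mod 37 = 24^2 * 15 = 21*15 = 19
  bit 4 = 0: r = r^2 mod 37 = 19^2 = 28
  -> B = 28
s = B^a = 28^12 mod 37  (bits of 12 = 1100)
  bit 0 = 1: r = r^2 * 28 mod 37 = 1^2 * 28 = 1*28 = 28
  bit 1 = 1: r = r^2 * 28 mod 37 = 28^2 * 28 = 7*28 = 11
  bit 2 = 0: r = r^2 mod 37 = 11^2 = 10
  bit 3 = 0: r = r^2 mod 37 = 10^2 = 26
  -> s = B^a = 26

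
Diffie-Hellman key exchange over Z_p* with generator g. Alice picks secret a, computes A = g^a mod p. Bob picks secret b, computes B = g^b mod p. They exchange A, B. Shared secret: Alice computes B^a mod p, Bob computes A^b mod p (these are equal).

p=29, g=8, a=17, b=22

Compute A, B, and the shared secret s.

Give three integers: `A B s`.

A = 8^17 mod 29  (bits of 17 = 10001)
  bit 0 = 1: r = r^2 * 8 mod 29 = 1^2 * 8 = 1*8 = 8
  bit 1 = 0: r = r^2 mod 29 = 8^2 = 6
  bit 2 = 0: r = r^2 mod 29 = 6^2 = 7
  bit 3 = 0: r = r^2 mod 29 = 7^2 = 20
  bit 4 = 1: r = r^2 * 8 mod 29 = 20^2 * 8 = 23*8 = 10
  -> A = 10
B = 8^22 mod 29  (bits of 22 = 10110)
  bit 0 = 1: r = r^2 * 8 mod 29 = 1^2 * 8 = 1*8 = 8
  bit 1 = 0: r = r^2 mod 29 = 8^2 = 6
  bit 2 = 1: r = r^2 * 8 mod 29 = 6^2 * 8 = 7*8 = 27
  bit 3 = 1: r = r^2 * 8 mod 29 = 27^2 * 8 = 4*8 = 3
  bit 4 = 0: r = r^2 mod 29 = 3^2 = 9
  -> B = 9
s = B^a = 9^17 mod 29  (bits of 17 = 10001)
  bit 0 = 1: r = r^2 * 9 mod 29 = 1^2 * 9 = 1*9 = 9
  bit 1 = 0: r = r^2 mod 29 = 9^2 = 23
  bit 2 = 0: r = r^2 mod 29 = 23^2 = 7
  bit 3 = 0: r = r^2 mod 29 = 7^2 = 20
  bit 4 = 1: r = r^2 * 9 mod 29 = 20^2 * 9 = 23*9 = 4
  -> s = B^a = 4

Answer: 10 9 4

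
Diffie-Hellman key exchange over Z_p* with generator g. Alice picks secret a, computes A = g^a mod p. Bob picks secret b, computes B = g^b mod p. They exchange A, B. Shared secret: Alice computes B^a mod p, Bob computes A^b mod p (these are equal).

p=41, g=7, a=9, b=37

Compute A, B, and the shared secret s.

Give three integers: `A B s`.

A = 7^9 mod 41  (bits of 9 = 1001)
  bit 0 = 1: r = r^2 * 7 mod 41 = 1^2 * 7 = 1*7 = 7
  bit 1 = 0: r = r^2 mod 41 = 7^2 = 8
  bit 2 = 0: r = r^2 mod 41 = 8^2 = 23
  bit 3 = 1: r = r^2 * 7 mod 41 = 23^2 * 7 = 37*7 = 13
  -> A = 13
B = 7^37 mod 41  (bits of 37 = 100101)
  bit 0 = 1: r = r^2 * 7 mod 41 = 1^2 * 7 = 1*7 = 7
  bit 1 = 0: r = r^2 mod 41 = 7^2 = 8
  bit 2 = 0: r = r^2 mod 41 = 8^2 = 23
  bit 3 = 1: r = r^2 * 7 mod 41 = 23^2 * 7 = 37*7 = 13
  bit 4 = 0: r = r^2 mod 41 = 13^2 = 5
  bit 5 = 1: r = r^2 * 7 mod 41 = 5^2 * 7 = 25*7 = 11
  -> B = 11
s = B^a = 11^9 mod 41  (bits of 9 = 1001)
  bit 0 = 1: r = r^2 * 11 mod 41 = 1^2 * 11 = 1*11 = 11
  bit 1 = 0: r = r^2 mod 41 = 11^2 = 39
  bit 2 = 0: r = r^2 mod 41 = 39^2 = 4
  bit 3 = 1: r = r^2 * 11 mod 41 = 4^2 * 11 = 16*11 = 12
  -> s = B^a = 12

Answer: 13 11 12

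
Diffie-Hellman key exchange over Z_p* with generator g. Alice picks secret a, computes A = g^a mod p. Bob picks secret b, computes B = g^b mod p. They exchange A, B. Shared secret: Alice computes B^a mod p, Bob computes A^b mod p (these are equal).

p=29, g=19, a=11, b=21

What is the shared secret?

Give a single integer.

A = 19^11 mod 29  (bits of 11 = 1011)
  bit 0 = 1: r = r^2 * 19 mod 29 = 1^2 * 19 = 1*19 = 19
  bit 1 = 0: r = r^2 mod 29 = 19^2 = 13
  bit 2 = 1: r = r^2 * 19 mod 29 = 13^2 * 19 = 24*19 = 21
  bit 3 = 1: r = r^2 * 19 mod 29 = 21^2 * 19 = 6*19 = 27
  -> A = 27
B = 19^21 mod 29  (bits of 21 = 10101)
  bit 0 = 1: r = r^2 * 19 mod 29 = 1^2 * 19 = 1*19 = 19
  bit 1 = 0: r = r^2 mod 29 = 19^2 = 13
  bit 2 = 1: r = r^2 * 19 mod 29 = 13^2 * 19 = 24*19 = 21
  bit 3 = 0: r = r^2 mod 29 = 21^2 = 6
  bit 4 = 1: r = r^2 * 19 mod 29 = 6^2 * 19 = 7*19 = 17
  -> B = 17
s = B^a = 17^11 mod 29  (bits of 11 = 1011)
  bit 0 = 1: r = r^2 * 17 mod 29 = 1^2 * 17 = 1*17 = 17
  bit 1 = 0: r = r^2 mod 29 = 17^2 = 28
  bit 2 = 1: r = r^2 * 17 mod 29 = 28^2 * 17 = 1*17 = 17
  bit 3 = 1: r = r^2 * 17 mod 29 = 17^2 * 17 = 28*17 = 12
  -> s = B^a = 12

Answer: 12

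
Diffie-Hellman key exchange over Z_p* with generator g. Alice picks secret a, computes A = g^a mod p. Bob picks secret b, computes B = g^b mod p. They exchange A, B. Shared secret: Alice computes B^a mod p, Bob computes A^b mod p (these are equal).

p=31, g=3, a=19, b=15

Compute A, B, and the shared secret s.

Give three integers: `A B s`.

A = 3^19 mod 31  (bits of 19 = 10011)
  bit 0 = 1: r = r^2 * 3 mod 31 = 1^2 * 3 = 1*3 = 3
  bit 1 = 0: r = r^2 mod 31 = 3^2 = 9
  bit 2 = 0: r = r^2 mod 31 = 9^2 = 19
  bit 3 = 1: r = r^2 * 3 mod 31 = 19^2 * 3 = 20*3 = 29
  bit 4 = 1: r = r^2 * 3 mod 31 = 29^2 * 3 = 4*3 = 12
  -> A = 12
B = 3^15 mod 31  (bits of 15 = 1111)
  bit 0 = 1: r = r^2 * 3 mod 31 = 1^2 * 3 = 1*3 = 3
  bit 1 = 1: r = r^2 * 3 mod 31 = 3^2 * 3 = 9*3 = 27
  bit 2 = 1: r = r^2 * 3 mod 31 = 27^2 * 3 = 16*3 = 17
  bit 3 = 1: r = r^2 * 3 mod 31 = 17^2 * 3 = 10*3 = 30
  -> B = 30
s = B^a = 30^19 mod 31  (bits of 19 = 10011)
  bit 0 = 1: r = r^2 * 30 mod 31 = 1^2 * 30 = 1*30 = 30
  bit 1 = 0: r = r^2 mod 31 = 30^2 = 1
  bit 2 = 0: r = r^2 mod 31 = 1^2 = 1
  bit 3 = 1: r = r^2 * 30 mod 31 = 1^2 * 30 = 1*30 = 30
  bit 4 = 1: r = r^2 * 30 mod 31 = 30^2 * 30 = 1*30 = 30
  -> s = B^a = 30

Answer: 12 30 30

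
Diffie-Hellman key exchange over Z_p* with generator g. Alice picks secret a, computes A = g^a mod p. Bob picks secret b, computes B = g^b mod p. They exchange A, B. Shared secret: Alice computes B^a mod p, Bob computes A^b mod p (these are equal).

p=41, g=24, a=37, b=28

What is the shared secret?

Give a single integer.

Answer: 31

Derivation:
A = 24^37 mod 41  (bits of 37 = 100101)
  bit 0 = 1: r = r^2 * 24 mod 41 = 1^2 * 24 = 1*24 = 24
  bit 1 = 0: r = r^2 mod 41 = 24^2 = 2
  bit 2 = 0: r = r^2 mod 41 = 2^2 = 4
  bit 3 = 1: r = r^2 * 24 mod 41 = 4^2 * 24 = 16*24 = 15
  bit 4 = 0: r = r^2 mod 41 = 15^2 = 20
  bit 5 = 1: r = r^2 * 24 mod 41 = 20^2 * 24 = 31*24 = 6
  -> A = 6
B = 24^28 mod 41  (bits of 28 = 11100)
  bit 0 = 1: r = r^2 * 24 mod 41 = 1^2 * 24 = 1*24 = 24
  bit 1 = 1: r = r^2 * 24 mod 41 = 24^2 * 24 = 2*24 = 7
  bit 2 = 1: r = r^2 * 24 mod 41 = 7^2 * 24 = 8*24 = 28
  bit 3 = 0: r = r^2 mod 41 = 28^2 = 5
  bit 4 = 0: r = r^2 mod 41 = 5^2 = 25
  -> B = 25
s = B^a = 25^37 mod 41  (bits of 37 = 100101)
  bit 0 = 1: r = r^2 * 25 mod 41 = 1^2 * 25 = 1*25 = 25
  bit 1 = 0: r = r^2 mod 41 = 25^2 = 10
  bit 2 = 0: r = r^2 mod 41 = 10^2 = 18
  bit 3 = 1: r = r^2 * 25 mod 41 = 18^2 * 25 = 37*25 = 23
  bit 4 = 0: r = r^2 mod 41 = 23^2 = 37
  bit 5 = 1: r = r^2 * 25 mod 41 = 37^2 * 25 = 16*25 = 31
  -> s = B^a = 31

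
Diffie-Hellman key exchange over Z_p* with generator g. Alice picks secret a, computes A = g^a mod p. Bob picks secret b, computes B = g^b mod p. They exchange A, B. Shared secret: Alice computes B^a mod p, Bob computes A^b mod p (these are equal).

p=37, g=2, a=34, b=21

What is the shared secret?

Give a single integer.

Answer: 11

Derivation:
A = 2^34 mod 37  (bits of 34 = 100010)
  bit 0 = 1: r = r^2 * 2 mod 37 = 1^2 * 2 = 1*2 = 2
  bit 1 = 0: r = r^2 mod 37 = 2^2 = 4
  bit 2 = 0: r = r^2 mod 37 = 4^2 = 16
  bit 3 = 0: r = r^2 mod 37 = 16^2 = 34
  bit 4 = 1: r = r^2 * 2 mod 37 = 34^2 * 2 = 9*2 = 18
  bit 5 = 0: r = r^2 mod 37 = 18^2 = 28
  -> A = 28
B = 2^21 mod 37  (bits of 21 = 10101)
  bit 0 = 1: r = r^2 * 2 mod 37 = 1^2 * 2 = 1*2 = 2
  bit 1 = 0: r = r^2 mod 37 = 2^2 = 4
  bit 2 = 1: r = r^2 * 2 mod 37 = 4^2 * 2 = 16*2 = 32
  bit 3 = 0: r = r^2 mod 37 = 32^2 = 25
  bit 4 = 1: r = r^2 * 2 mod 37 = 25^2 * 2 = 33*2 = 29
  -> B = 29
s = B^a = 29^34 mod 37  (bits of 34 = 100010)
  bit 0 = 1: r = r^2 * 29 mod 37 = 1^2 * 29 = 1*29 = 29
  bit 1 = 0: r = r^2 mod 37 = 29^2 = 27
  bit 2 = 0: r = r^2 mod 37 = 27^2 = 26
  bit 3 = 0: r = r^2 mod 37 = 26^2 = 10
  bit 4 = 1: r = r^2 * 29 mod 37 = 10^2 * 29 = 26*29 = 14
  bit 5 = 0: r = r^2 mod 37 = 14^2 = 11
  -> s = B^a = 11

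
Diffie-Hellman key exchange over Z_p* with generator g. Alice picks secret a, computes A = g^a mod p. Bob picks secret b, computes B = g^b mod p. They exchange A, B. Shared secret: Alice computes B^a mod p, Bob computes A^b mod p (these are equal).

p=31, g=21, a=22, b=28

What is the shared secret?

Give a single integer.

Answer: 10

Derivation:
A = 21^22 mod 31  (bits of 22 = 10110)
  bit 0 = 1: r = r^2 * 21 mod 31 = 1^2 * 21 = 1*21 = 21
  bit 1 = 0: r = r^2 mod 31 = 21^2 = 7
  bit 2 = 1: r = r^2 * 21 mod 31 = 7^2 * 21 = 18*21 = 6
  bit 3 = 1: r = r^2 * 21 mod 31 = 6^2 * 21 = 5*21 = 12
  bit 4 = 0: r = r^2 mod 31 = 12^2 = 20
  -> A = 20
B = 21^28 mod 31  (bits of 28 = 11100)
  bit 0 = 1: r = r^2 * 21 mod 31 = 1^2 * 21 = 1*21 = 21
  bit 1 = 1: r = r^2 * 21 mod 31 = 21^2 * 21 = 7*21 = 23
  bit 2 = 1: r = r^2 * 21 mod 31 = 23^2 * 21 = 2*21 = 11
  bit 3 = 0: r = r^2 mod 31 = 11^2 = 28
  bit 4 = 0: r = r^2 mod 31 = 28^2 = 9
  -> B = 9
s = B^a = 9^22 mod 31  (bits of 22 = 10110)
  bit 0 = 1: r = r^2 * 9 mod 31 = 1^2 * 9 = 1*9 = 9
  bit 1 = 0: r = r^2 mod 31 = 9^2 = 19
  bit 2 = 1: r = r^2 * 9 mod 31 = 19^2 * 9 = 20*9 = 25
  bit 3 = 1: r = r^2 * 9 mod 31 = 25^2 * 9 = 5*9 = 14
  bit 4 = 0: r = r^2 mod 31 = 14^2 = 10
  -> s = B^a = 10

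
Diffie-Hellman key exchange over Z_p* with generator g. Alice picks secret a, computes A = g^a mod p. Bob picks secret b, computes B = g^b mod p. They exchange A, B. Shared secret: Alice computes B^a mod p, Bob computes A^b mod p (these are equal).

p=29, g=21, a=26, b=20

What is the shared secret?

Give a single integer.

A = 21^26 mod 29  (bits of 26 = 11010)
  bit 0 = 1: r = r^2 * 21 mod 29 = 1^2 * 21 = 1*21 = 21
  bit 1 = 1: r = r^2 * 21 mod 29 = 21^2 * 21 = 6*21 = 10
  bit 2 = 0: r = r^2 mod 29 = 10^2 = 13
  bit 3 = 1: r = r^2 * 21 mod 29 = 13^2 * 21 = 24*21 = 11
  bit 4 = 0: r = r^2 mod 29 = 11^2 = 5
  -> A = 5
B = 21^20 mod 29  (bits of 20 = 10100)
  bit 0 = 1: r = r^2 * 21 mod 29 = 1^2 * 21 = 1*21 = 21
  bit 1 = 0: r = r^2 mod 29 = 21^2 = 6
  bit 2 = 1: r = r^2 * 21 mod 29 = 6^2 * 21 = 7*21 = 2
  bit 3 = 0: r = r^2 mod 29 = 2^2 = 4
  bit 4 = 0: r = r^2 mod 29 = 4^2 = 16
  -> B = 16
s = B^a = 16^26 mod 29  (bits of 26 = 11010)
  bit 0 = 1: r = r^2 * 16 mod 29 = 1^2 * 16 = 1*16 = 16
  bit 1 = 1: r = r^2 * 16 mod 29 = 16^2 * 16 = 24*16 = 7
  bit 2 = 0: r = r^2 mod 29 = 7^2 = 20
  bit 3 = 1: r = r^2 * 16 mod 29 = 20^2 * 16 = 23*16 = 20
  bit 4 = 0: r = r^2 mod 29 = 20^2 = 23
  -> s = B^a = 23

Answer: 23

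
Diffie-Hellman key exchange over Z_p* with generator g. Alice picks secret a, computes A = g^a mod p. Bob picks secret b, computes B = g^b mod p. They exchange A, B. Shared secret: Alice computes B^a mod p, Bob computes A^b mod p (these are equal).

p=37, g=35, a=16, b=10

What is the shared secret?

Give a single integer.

A = 35^16 mod 37  (bits of 16 = 10000)
  bit 0 = 1: r = r^2 * 35 mod 37 = 1^2 * 35 = 1*35 = 35
  bit 1 = 0: r = r^2 mod 37 = 35^2 = 4
  bit 2 = 0: r = r^2 mod 37 = 4^2 = 16
  bit 3 = 0: r = r^2 mod 37 = 16^2 = 34
  bit 4 = 0: r = r^2 mod 37 = 34^2 = 9
  -> A = 9
B = 35^10 mod 37  (bits of 10 = 1010)
  bit 0 = 1: r = r^2 * 35 mod 37 = 1^2 * 35 = 1*35 = 35
  bit 1 = 0: r = r^2 mod 37 = 35^2 = 4
  bit 2 = 1: r = r^2 * 35 mod 37 = 4^2 * 35 = 16*35 = 5
  bit 3 = 0: r = r^2 mod 37 = 5^2 = 25
  -> B = 25
s = B^a = 25^16 mod 37  (bits of 16 = 10000)
  bit 0 = 1: r = r^2 * 25 mod 37 = 1^2 * 25 = 1*25 = 25
  bit 1 = 0: r = r^2 mod 37 = 25^2 = 33
  bit 2 = 0: r = r^2 mod 37 = 33^2 = 16
  bit 3 = 0: r = r^2 mod 37 = 16^2 = 34
  bit 4 = 0: r = r^2 mod 37 = 34^2 = 9
  -> s = B^a = 9

Answer: 9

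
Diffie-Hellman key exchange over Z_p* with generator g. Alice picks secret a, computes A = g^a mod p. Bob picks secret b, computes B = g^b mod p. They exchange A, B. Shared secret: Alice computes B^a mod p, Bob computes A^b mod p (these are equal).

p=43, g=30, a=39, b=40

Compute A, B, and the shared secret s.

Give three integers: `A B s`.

Answer: 32 14 16

Derivation:
A = 30^39 mod 43  (bits of 39 = 100111)
  bit 0 = 1: r = r^2 * 30 mod 43 = 1^2 * 30 = 1*30 = 30
  bit 1 = 0: r = r^2 mod 43 = 30^2 = 40
  bit 2 = 0: r = r^2 mod 43 = 40^2 = 9
  bit 3 = 1: r = r^2 * 30 mod 43 = 9^2 * 30 = 38*30 = 22
  bit 4 = 1: r = r^2 * 30 mod 43 = 22^2 * 30 = 11*30 = 29
  bit 5 = 1: r = r^2 * 30 mod 43 = 29^2 * 30 = 24*30 = 32
  -> A = 32
B = 30^40 mod 43  (bits of 40 = 101000)
  bit 0 = 1: r = r^2 * 30 mod 43 = 1^2 * 30 = 1*30 = 30
  bit 1 = 0: r = r^2 mod 43 = 30^2 = 40
  bit 2 = 1: r = r^2 * 30 mod 43 = 40^2 * 30 = 9*30 = 12
  bit 3 = 0: r = r^2 mod 43 = 12^2 = 15
  bit 4 = 0: r = r^2 mod 43 = 15^2 = 10
  bit 5 = 0: r = r^2 mod 43 = 10^2 = 14
  -> B = 14
s = B^a = 14^39 mod 43  (bits of 39 = 100111)
  bit 0 = 1: r = r^2 * 14 mod 43 = 1^2 * 14 = 1*14 = 14
  bit 1 = 0: r = r^2 mod 43 = 14^2 = 24
  bit 2 = 0: r = r^2 mod 43 = 24^2 = 17
  bit 3 = 1: r = r^2 * 14 mod 43 = 17^2 * 14 = 31*14 = 4
  bit 4 = 1: r = r^2 * 14 mod 43 = 4^2 * 14 = 16*14 = 9
  bit 5 = 1: r = r^2 * 14 mod 43 = 9^2 * 14 = 38*14 = 16
  -> s = B^a = 16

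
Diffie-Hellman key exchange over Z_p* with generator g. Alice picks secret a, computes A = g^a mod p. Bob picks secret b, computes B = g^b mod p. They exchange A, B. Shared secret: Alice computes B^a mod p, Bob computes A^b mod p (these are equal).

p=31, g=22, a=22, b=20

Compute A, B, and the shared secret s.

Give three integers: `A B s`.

Answer: 10 25 25

Derivation:
A = 22^22 mod 31  (bits of 22 = 10110)
  bit 0 = 1: r = r^2 * 22 mod 31 = 1^2 * 22 = 1*22 = 22
  bit 1 = 0: r = r^2 mod 31 = 22^2 = 19
  bit 2 = 1: r = r^2 * 22 mod 31 = 19^2 * 22 = 20*22 = 6
  bit 3 = 1: r = r^2 * 22 mod 31 = 6^2 * 22 = 5*22 = 17
  bit 4 = 0: r = r^2 mod 31 = 17^2 = 10
  -> A = 10
B = 22^20 mod 31  (bits of 20 = 10100)
  bit 0 = 1: r = r^2 * 22 mod 31 = 1^2 * 22 = 1*22 = 22
  bit 1 = 0: r = r^2 mod 31 = 22^2 = 19
  bit 2 = 1: r = r^2 * 22 mod 31 = 19^2 * 22 = 20*22 = 6
  bit 3 = 0: r = r^2 mod 31 = 6^2 = 5
  bit 4 = 0: r = r^2 mod 31 = 5^2 = 25
  -> B = 25
s = B^a = 25^22 mod 31  (bits of 22 = 10110)
  bit 0 = 1: r = r^2 * 25 mod 31 = 1^2 * 25 = 1*25 = 25
  bit 1 = 0: r = r^2 mod 31 = 25^2 = 5
  bit 2 = 1: r = r^2 * 25 mod 31 = 5^2 * 25 = 25*25 = 5
  bit 3 = 1: r = r^2 * 25 mod 31 = 5^2 * 25 = 25*25 = 5
  bit 4 = 0: r = r^2 mod 31 = 5^2 = 25
  -> s = B^a = 25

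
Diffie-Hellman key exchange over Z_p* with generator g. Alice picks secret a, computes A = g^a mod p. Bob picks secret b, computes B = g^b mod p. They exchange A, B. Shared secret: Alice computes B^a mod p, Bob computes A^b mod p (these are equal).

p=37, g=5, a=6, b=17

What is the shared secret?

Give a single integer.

Answer: 27

Derivation:
A = 5^6 mod 37  (bits of 6 = 110)
  bit 0 = 1: r = r^2 * 5 mod 37 = 1^2 * 5 = 1*5 = 5
  bit 1 = 1: r = r^2 * 5 mod 37 = 5^2 * 5 = 25*5 = 14
  bit 2 = 0: r = r^2 mod 37 = 14^2 = 11
  -> A = 11
B = 5^17 mod 37  (bits of 17 = 10001)
  bit 0 = 1: r = r^2 * 5 mod 37 = 1^2 * 5 = 1*5 = 5
  bit 1 = 0: r = r^2 mod 37 = 5^2 = 25
  bit 2 = 0: r = r^2 mod 37 = 25^2 = 33
  bit 3 = 0: r = r^2 mod 37 = 33^2 = 16
  bit 4 = 1: r = r^2 * 5 mod 37 = 16^2 * 5 = 34*5 = 22
  -> B = 22
s = B^a = 22^6 mod 37  (bits of 6 = 110)
  bit 0 = 1: r = r^2 * 22 mod 37 = 1^2 * 22 = 1*22 = 22
  bit 1 = 1: r = r^2 * 22 mod 37 = 22^2 * 22 = 3*22 = 29
  bit 2 = 0: r = r^2 mod 37 = 29^2 = 27
  -> s = B^a = 27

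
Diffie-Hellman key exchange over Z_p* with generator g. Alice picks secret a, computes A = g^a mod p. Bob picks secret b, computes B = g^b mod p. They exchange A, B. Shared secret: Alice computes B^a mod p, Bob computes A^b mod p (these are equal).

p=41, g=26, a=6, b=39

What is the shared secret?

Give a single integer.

A = 26^6 mod 41  (bits of 6 = 110)
  bit 0 = 1: r = r^2 * 26 mod 41 = 1^2 * 26 = 1*26 = 26
  bit 1 = 1: r = r^2 * 26 mod 41 = 26^2 * 26 = 20*26 = 28
  bit 2 = 0: r = r^2 mod 41 = 28^2 = 5
  -> A = 5
B = 26^39 mod 41  (bits of 39 = 100111)
  bit 0 = 1: r = r^2 * 26 mod 41 = 1^2 * 26 = 1*26 = 26
  bit 1 = 0: r = r^2 mod 41 = 26^2 = 20
  bit 2 = 0: r = r^2 mod 41 = 20^2 = 31
  bit 3 = 1: r = r^2 * 26 mod 41 = 31^2 * 26 = 18*26 = 17
  bit 4 = 1: r = r^2 * 26 mod 41 = 17^2 * 26 = 2*26 = 11
  bit 5 = 1: r = r^2 * 26 mod 41 = 11^2 * 26 = 39*26 = 30
  -> B = 30
s = B^a = 30^6 mod 41  (bits of 6 = 110)
  bit 0 = 1: r = r^2 * 30 mod 41 = 1^2 * 30 = 1*30 = 30
  bit 1 = 1: r = r^2 * 30 mod 41 = 30^2 * 30 = 39*30 = 22
  bit 2 = 0: r = r^2 mod 41 = 22^2 = 33
  -> s = B^a = 33

Answer: 33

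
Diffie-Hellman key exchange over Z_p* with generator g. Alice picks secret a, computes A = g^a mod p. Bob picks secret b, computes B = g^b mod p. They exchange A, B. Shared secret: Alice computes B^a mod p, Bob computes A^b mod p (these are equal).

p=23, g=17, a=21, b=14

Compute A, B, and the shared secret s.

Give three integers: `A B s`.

Answer: 19 9 18

Derivation:
A = 17^21 mod 23  (bits of 21 = 10101)
  bit 0 = 1: r = r^2 * 17 mod 23 = 1^2 * 17 = 1*17 = 17
  bit 1 = 0: r = r^2 mod 23 = 17^2 = 13
  bit 2 = 1: r = r^2 * 17 mod 23 = 13^2 * 17 = 8*17 = 21
  bit 3 = 0: r = r^2 mod 23 = 21^2 = 4
  bit 4 = 1: r = r^2 * 17 mod 23 = 4^2 * 17 = 16*17 = 19
  -> A = 19
B = 17^14 mod 23  (bits of 14 = 1110)
  bit 0 = 1: r = r^2 * 17 mod 23 = 1^2 * 17 = 1*17 = 17
  bit 1 = 1: r = r^2 * 17 mod 23 = 17^2 * 17 = 13*17 = 14
  bit 2 = 1: r = r^2 * 17 mod 23 = 14^2 * 17 = 12*17 = 20
  bit 3 = 0: r = r^2 mod 23 = 20^2 = 9
  -> B = 9
s = B^a = 9^21 mod 23  (bits of 21 = 10101)
  bit 0 = 1: r = r^2 * 9 mod 23 = 1^2 * 9 = 1*9 = 9
  bit 1 = 0: r = r^2 mod 23 = 9^2 = 12
  bit 2 = 1: r = r^2 * 9 mod 23 = 12^2 * 9 = 6*9 = 8
  bit 3 = 0: r = r^2 mod 23 = 8^2 = 18
  bit 4 = 1: r = r^2 * 9 mod 23 = 18^2 * 9 = 2*9 = 18
  -> s = B^a = 18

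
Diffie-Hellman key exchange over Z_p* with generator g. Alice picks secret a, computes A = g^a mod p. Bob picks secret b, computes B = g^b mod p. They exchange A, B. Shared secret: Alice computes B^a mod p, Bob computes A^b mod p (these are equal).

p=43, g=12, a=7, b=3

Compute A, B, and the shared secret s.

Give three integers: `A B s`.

A = 12^7 mod 43  (bits of 7 = 111)
  bit 0 = 1: r = r^2 * 12 mod 43 = 1^2 * 12 = 1*12 = 12
  bit 1 = 1: r = r^2 * 12 mod 43 = 12^2 * 12 = 15*12 = 8
  bit 2 = 1: r = r^2 * 12 mod 43 = 8^2 * 12 = 21*12 = 37
  -> A = 37
B = 12^3 mod 43  (bits of 3 = 11)
  bit 0 = 1: r = r^2 * 12 mod 43 = 1^2 * 12 = 1*12 = 12
  bit 1 = 1: r = r^2 * 12 mod 43 = 12^2 * 12 = 15*12 = 8
  -> B = 8
s = B^a = 8^7 mod 43  (bits of 7 = 111)
  bit 0 = 1: r = r^2 * 8 mod 43 = 1^2 * 8 = 1*8 = 8
  bit 1 = 1: r = r^2 * 8 mod 43 = 8^2 * 8 = 21*8 = 39
  bit 2 = 1: r = r^2 * 8 mod 43 = 39^2 * 8 = 16*8 = 42
  -> s = B^a = 42

Answer: 37 8 42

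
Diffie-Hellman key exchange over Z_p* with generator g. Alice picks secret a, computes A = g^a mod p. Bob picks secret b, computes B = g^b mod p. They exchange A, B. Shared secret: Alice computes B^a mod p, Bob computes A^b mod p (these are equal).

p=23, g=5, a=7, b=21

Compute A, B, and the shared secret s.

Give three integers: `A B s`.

A = 5^7 mod 23  (bits of 7 = 111)
  bit 0 = 1: r = r^2 * 5 mod 23 = 1^2 * 5 = 1*5 = 5
  bit 1 = 1: r = r^2 * 5 mod 23 = 5^2 * 5 = 2*5 = 10
  bit 2 = 1: r = r^2 * 5 mod 23 = 10^2 * 5 = 8*5 = 17
  -> A = 17
B = 5^21 mod 23  (bits of 21 = 10101)
  bit 0 = 1: r = r^2 * 5 mod 23 = 1^2 * 5 = 1*5 = 5
  bit 1 = 0: r = r^2 mod 23 = 5^2 = 2
  bit 2 = 1: r = r^2 * 5 mod 23 = 2^2 * 5 = 4*5 = 20
  bit 3 = 0: r = r^2 mod 23 = 20^2 = 9
  bit 4 = 1: r = r^2 * 5 mod 23 = 9^2 * 5 = 12*5 = 14
  -> B = 14
s = B^a = 14^7 mod 23  (bits of 7 = 111)
  bit 0 = 1: r = r^2 * 14 mod 23 = 1^2 * 14 = 1*14 = 14
  bit 1 = 1: r = r^2 * 14 mod 23 = 14^2 * 14 = 12*14 = 7
  bit 2 = 1: r = r^2 * 14 mod 23 = 7^2 * 14 = 3*14 = 19
  -> s = B^a = 19

Answer: 17 14 19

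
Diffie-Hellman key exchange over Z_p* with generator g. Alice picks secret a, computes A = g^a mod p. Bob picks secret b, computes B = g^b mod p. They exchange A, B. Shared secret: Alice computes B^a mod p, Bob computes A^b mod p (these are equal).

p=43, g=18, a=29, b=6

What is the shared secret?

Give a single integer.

A = 18^29 mod 43  (bits of 29 = 11101)
  bit 0 = 1: r = r^2 * 18 mod 43 = 1^2 * 18 = 1*18 = 18
  bit 1 = 1: r = r^2 * 18 mod 43 = 18^2 * 18 = 23*18 = 27
  bit 2 = 1: r = r^2 * 18 mod 43 = 27^2 * 18 = 41*18 = 7
  bit 3 = 0: r = r^2 mod 43 = 7^2 = 6
  bit 4 = 1: r = r^2 * 18 mod 43 = 6^2 * 18 = 36*18 = 3
  -> A = 3
B = 18^6 mod 43  (bits of 6 = 110)
  bit 0 = 1: r = r^2 * 18 mod 43 = 1^2 * 18 = 1*18 = 18
  bit 1 = 1: r = r^2 * 18 mod 43 = 18^2 * 18 = 23*18 = 27
  bit 2 = 0: r = r^2 mod 43 = 27^2 = 41
  -> B = 41
s = B^a = 41^29 mod 43  (bits of 29 = 11101)
  bit 0 = 1: r = r^2 * 41 mod 43 = 1^2 * 41 = 1*41 = 41
  bit 1 = 1: r = r^2 * 41 mod 43 = 41^2 * 41 = 4*41 = 35
  bit 2 = 1: r = r^2 * 41 mod 43 = 35^2 * 41 = 21*41 = 1
  bit 3 = 0: r = r^2 mod 43 = 1^2 = 1
  bit 4 = 1: r = r^2 * 41 mod 43 = 1^2 * 41 = 1*41 = 41
  -> s = B^a = 41

Answer: 41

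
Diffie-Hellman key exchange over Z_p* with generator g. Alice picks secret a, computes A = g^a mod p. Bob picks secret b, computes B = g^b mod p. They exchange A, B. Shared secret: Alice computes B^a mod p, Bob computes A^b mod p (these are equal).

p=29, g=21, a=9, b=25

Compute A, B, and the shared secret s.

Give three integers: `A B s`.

Answer: 14 3 21

Derivation:
A = 21^9 mod 29  (bits of 9 = 1001)
  bit 0 = 1: r = r^2 * 21 mod 29 = 1^2 * 21 = 1*21 = 21
  bit 1 = 0: r = r^2 mod 29 = 21^2 = 6
  bit 2 = 0: r = r^2 mod 29 = 6^2 = 7
  bit 3 = 1: r = r^2 * 21 mod 29 = 7^2 * 21 = 20*21 = 14
  -> A = 14
B = 21^25 mod 29  (bits of 25 = 11001)
  bit 0 = 1: r = r^2 * 21 mod 29 = 1^2 * 21 = 1*21 = 21
  bit 1 = 1: r = r^2 * 21 mod 29 = 21^2 * 21 = 6*21 = 10
  bit 2 = 0: r = r^2 mod 29 = 10^2 = 13
  bit 3 = 0: r = r^2 mod 29 = 13^2 = 24
  bit 4 = 1: r = r^2 * 21 mod 29 = 24^2 * 21 = 25*21 = 3
  -> B = 3
s = B^a = 3^9 mod 29  (bits of 9 = 1001)
  bit 0 = 1: r = r^2 * 3 mod 29 = 1^2 * 3 = 1*3 = 3
  bit 1 = 0: r = r^2 mod 29 = 3^2 = 9
  bit 2 = 0: r = r^2 mod 29 = 9^2 = 23
  bit 3 = 1: r = r^2 * 3 mod 29 = 23^2 * 3 = 7*3 = 21
  -> s = B^a = 21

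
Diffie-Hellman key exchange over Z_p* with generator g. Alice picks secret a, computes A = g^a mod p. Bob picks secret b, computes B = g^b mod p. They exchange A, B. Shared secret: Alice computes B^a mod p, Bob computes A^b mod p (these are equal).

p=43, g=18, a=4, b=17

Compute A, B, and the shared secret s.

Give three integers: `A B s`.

A = 18^4 mod 43  (bits of 4 = 100)
  bit 0 = 1: r = r^2 * 18 mod 43 = 1^2 * 18 = 1*18 = 18
  bit 1 = 0: r = r^2 mod 43 = 18^2 = 23
  bit 2 = 0: r = r^2 mod 43 = 23^2 = 13
  -> A = 13
B = 18^17 mod 43  (bits of 17 = 10001)
  bit 0 = 1: r = r^2 * 18 mod 43 = 1^2 * 18 = 1*18 = 18
  bit 1 = 0: r = r^2 mod 43 = 18^2 = 23
  bit 2 = 0: r = r^2 mod 43 = 23^2 = 13
  bit 3 = 0: r = r^2 mod 43 = 13^2 = 40
  bit 4 = 1: r = r^2 * 18 mod 43 = 40^2 * 18 = 9*18 = 33
  -> B = 33
s = B^a = 33^4 mod 43  (bits of 4 = 100)
  bit 0 = 1: r = r^2 * 33 mod 43 = 1^2 * 33 = 1*33 = 33
  bit 1 = 0: r = r^2 mod 43 = 33^2 = 14
  bit 2 = 0: r = r^2 mod 43 = 14^2 = 24
  -> s = B^a = 24

Answer: 13 33 24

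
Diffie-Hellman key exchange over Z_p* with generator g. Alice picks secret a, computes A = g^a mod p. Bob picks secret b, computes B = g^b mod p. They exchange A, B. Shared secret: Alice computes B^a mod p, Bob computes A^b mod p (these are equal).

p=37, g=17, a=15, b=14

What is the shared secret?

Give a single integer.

Answer: 11

Derivation:
A = 17^15 mod 37  (bits of 15 = 1111)
  bit 0 = 1: r = r^2 * 17 mod 37 = 1^2 * 17 = 1*17 = 17
  bit 1 = 1: r = r^2 * 17 mod 37 = 17^2 * 17 = 30*17 = 29
  bit 2 = 1: r = r^2 * 17 mod 37 = 29^2 * 17 = 27*17 = 15
  bit 3 = 1: r = r^2 * 17 mod 37 = 15^2 * 17 = 3*17 = 14
  -> A = 14
B = 17^14 mod 37  (bits of 14 = 1110)
  bit 0 = 1: r = r^2 * 17 mod 37 = 1^2 * 17 = 1*17 = 17
  bit 1 = 1: r = r^2 * 17 mod 37 = 17^2 * 17 = 30*17 = 29
  bit 2 = 1: r = r^2 * 17 mod 37 = 29^2 * 17 = 27*17 = 15
  bit 3 = 0: r = r^2 mod 37 = 15^2 = 3
  -> B = 3
s = B^a = 3^15 mod 37  (bits of 15 = 1111)
  bit 0 = 1: r = r^2 * 3 mod 37 = 1^2 * 3 = 1*3 = 3
  bit 1 = 1: r = r^2 * 3 mod 37 = 3^2 * 3 = 9*3 = 27
  bit 2 = 1: r = r^2 * 3 mod 37 = 27^2 * 3 = 26*3 = 4
  bit 3 = 1: r = r^2 * 3 mod 37 = 4^2 * 3 = 16*3 = 11
  -> s = B^a = 11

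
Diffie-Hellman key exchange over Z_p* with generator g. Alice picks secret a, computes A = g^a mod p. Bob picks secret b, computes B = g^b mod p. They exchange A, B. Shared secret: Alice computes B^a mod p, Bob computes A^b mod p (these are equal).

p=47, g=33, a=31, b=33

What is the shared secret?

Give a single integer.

A = 33^31 mod 47  (bits of 31 = 11111)
  bit 0 = 1: r = r^2 * 33 mod 47 = 1^2 * 33 = 1*33 = 33
  bit 1 = 1: r = r^2 * 33 mod 47 = 33^2 * 33 = 8*33 = 29
  bit 2 = 1: r = r^2 * 33 mod 47 = 29^2 * 33 = 42*33 = 23
  bit 3 = 1: r = r^2 * 33 mod 47 = 23^2 * 33 = 12*33 = 20
  bit 4 = 1: r = r^2 * 33 mod 47 = 20^2 * 33 = 24*33 = 40
  -> A = 40
B = 33^33 mod 47  (bits of 33 = 100001)
  bit 0 = 1: r = r^2 * 33 mod 47 = 1^2 * 33 = 1*33 = 33
  bit 1 = 0: r = r^2 mod 47 = 33^2 = 8
  bit 2 = 0: r = r^2 mod 47 = 8^2 = 17
  bit 3 = 0: r = r^2 mod 47 = 17^2 = 7
  bit 4 = 0: r = r^2 mod 47 = 7^2 = 2
  bit 5 = 1: r = r^2 * 33 mod 47 = 2^2 * 33 = 4*33 = 38
  -> B = 38
s = B^a = 38^31 mod 47  (bits of 31 = 11111)
  bit 0 = 1: r = r^2 * 38 mod 47 = 1^2 * 38 = 1*38 = 38
  bit 1 = 1: r = r^2 * 38 mod 47 = 38^2 * 38 = 34*38 = 23
  bit 2 = 1: r = r^2 * 38 mod 47 = 23^2 * 38 = 12*38 = 33
  bit 3 = 1: r = r^2 * 38 mod 47 = 33^2 * 38 = 8*38 = 22
  bit 4 = 1: r = r^2 * 38 mod 47 = 22^2 * 38 = 14*38 = 15
  -> s = B^a = 15

Answer: 15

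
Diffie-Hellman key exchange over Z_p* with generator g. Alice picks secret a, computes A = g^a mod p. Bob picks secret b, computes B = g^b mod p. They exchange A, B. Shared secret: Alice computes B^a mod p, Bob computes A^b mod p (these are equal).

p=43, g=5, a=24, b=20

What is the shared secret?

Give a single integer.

Answer: 11

Derivation:
A = 5^24 mod 43  (bits of 24 = 11000)
  bit 0 = 1: r = r^2 * 5 mod 43 = 1^2 * 5 = 1*5 = 5
  bit 1 = 1: r = r^2 * 5 mod 43 = 5^2 * 5 = 25*5 = 39
  bit 2 = 0: r = r^2 mod 43 = 39^2 = 16
  bit 3 = 0: r = r^2 mod 43 = 16^2 = 41
  bit 4 = 0: r = r^2 mod 43 = 41^2 = 4
  -> A = 4
B = 5^20 mod 43  (bits of 20 = 10100)
  bit 0 = 1: r = r^2 * 5 mod 43 = 1^2 * 5 = 1*5 = 5
  bit 1 = 0: r = r^2 mod 43 = 5^2 = 25
  bit 2 = 1: r = r^2 * 5 mod 43 = 25^2 * 5 = 23*5 = 29
  bit 3 = 0: r = r^2 mod 43 = 29^2 = 24
  bit 4 = 0: r = r^2 mod 43 = 24^2 = 17
  -> B = 17
s = B^a = 17^24 mod 43  (bits of 24 = 11000)
  bit 0 = 1: r = r^2 * 17 mod 43 = 1^2 * 17 = 1*17 = 17
  bit 1 = 1: r = r^2 * 17 mod 43 = 17^2 * 17 = 31*17 = 11
  bit 2 = 0: r = r^2 mod 43 = 11^2 = 35
  bit 3 = 0: r = r^2 mod 43 = 35^2 = 21
  bit 4 = 0: r = r^2 mod 43 = 21^2 = 11
  -> s = B^a = 11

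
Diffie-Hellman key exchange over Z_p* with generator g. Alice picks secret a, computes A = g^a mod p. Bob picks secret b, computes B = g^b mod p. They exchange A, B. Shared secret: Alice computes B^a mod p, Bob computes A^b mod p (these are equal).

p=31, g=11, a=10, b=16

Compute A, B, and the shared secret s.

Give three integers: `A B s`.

Answer: 5 20 5

Derivation:
A = 11^10 mod 31  (bits of 10 = 1010)
  bit 0 = 1: r = r^2 * 11 mod 31 = 1^2 * 11 = 1*11 = 11
  bit 1 = 0: r = r^2 mod 31 = 11^2 = 28
  bit 2 = 1: r = r^2 * 11 mod 31 = 28^2 * 11 = 9*11 = 6
  bit 3 = 0: r = r^2 mod 31 = 6^2 = 5
  -> A = 5
B = 11^16 mod 31  (bits of 16 = 10000)
  bit 0 = 1: r = r^2 * 11 mod 31 = 1^2 * 11 = 1*11 = 11
  bit 1 = 0: r = r^2 mod 31 = 11^2 = 28
  bit 2 = 0: r = r^2 mod 31 = 28^2 = 9
  bit 3 = 0: r = r^2 mod 31 = 9^2 = 19
  bit 4 = 0: r = r^2 mod 31 = 19^2 = 20
  -> B = 20
s = B^a = 20^10 mod 31  (bits of 10 = 1010)
  bit 0 = 1: r = r^2 * 20 mod 31 = 1^2 * 20 = 1*20 = 20
  bit 1 = 0: r = r^2 mod 31 = 20^2 = 28
  bit 2 = 1: r = r^2 * 20 mod 31 = 28^2 * 20 = 9*20 = 25
  bit 3 = 0: r = r^2 mod 31 = 25^2 = 5
  -> s = B^a = 5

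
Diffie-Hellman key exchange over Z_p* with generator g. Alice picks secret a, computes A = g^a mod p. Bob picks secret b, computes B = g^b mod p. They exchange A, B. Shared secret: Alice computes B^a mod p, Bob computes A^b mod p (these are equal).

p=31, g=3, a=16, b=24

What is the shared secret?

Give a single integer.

A = 3^16 mod 31  (bits of 16 = 10000)
  bit 0 = 1: r = r^2 * 3 mod 31 = 1^2 * 3 = 1*3 = 3
  bit 1 = 0: r = r^2 mod 31 = 3^2 = 9
  bit 2 = 0: r = r^2 mod 31 = 9^2 = 19
  bit 3 = 0: r = r^2 mod 31 = 19^2 = 20
  bit 4 = 0: r = r^2 mod 31 = 20^2 = 28
  -> A = 28
B = 3^24 mod 31  (bits of 24 = 11000)
  bit 0 = 1: r = r^2 * 3 mod 31 = 1^2 * 3 = 1*3 = 3
  bit 1 = 1: r = r^2 * 3 mod 31 = 3^2 * 3 = 9*3 = 27
  bit 2 = 0: r = r^2 mod 31 = 27^2 = 16
  bit 3 = 0: r = r^2 mod 31 = 16^2 = 8
  bit 4 = 0: r = r^2 mod 31 = 8^2 = 2
  -> B = 2
s = B^a = 2^16 mod 31  (bits of 16 = 10000)
  bit 0 = 1: r = r^2 * 2 mod 31 = 1^2 * 2 = 1*2 = 2
  bit 1 = 0: r = r^2 mod 31 = 2^2 = 4
  bit 2 = 0: r = r^2 mod 31 = 4^2 = 16
  bit 3 = 0: r = r^2 mod 31 = 16^2 = 8
  bit 4 = 0: r = r^2 mod 31 = 8^2 = 2
  -> s = B^a = 2

Answer: 2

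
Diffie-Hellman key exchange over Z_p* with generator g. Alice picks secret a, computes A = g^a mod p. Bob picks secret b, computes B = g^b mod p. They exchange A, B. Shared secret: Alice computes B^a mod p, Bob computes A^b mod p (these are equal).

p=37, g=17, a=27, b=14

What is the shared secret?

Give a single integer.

A = 17^27 mod 37  (bits of 27 = 11011)
  bit 0 = 1: r = r^2 * 17 mod 37 = 1^2 * 17 = 1*17 = 17
  bit 1 = 1: r = r^2 * 17 mod 37 = 17^2 * 17 = 30*17 = 29
  bit 2 = 0: r = r^2 mod 37 = 29^2 = 27
  bit 3 = 1: r = r^2 * 17 mod 37 = 27^2 * 17 = 26*17 = 35
  bit 4 = 1: r = r^2 * 17 mod 37 = 35^2 * 17 = 4*17 = 31
  -> A = 31
B = 17^14 mod 37  (bits of 14 = 1110)
  bit 0 = 1: r = r^2 * 17 mod 37 = 1^2 * 17 = 1*17 = 17
  bit 1 = 1: r = r^2 * 17 mod 37 = 17^2 * 17 = 30*17 = 29
  bit 2 = 1: r = r^2 * 17 mod 37 = 29^2 * 17 = 27*17 = 15
  bit 3 = 0: r = r^2 mod 37 = 15^2 = 3
  -> B = 3
s = B^a = 3^27 mod 37  (bits of 27 = 11011)
  bit 0 = 1: r = r^2 * 3 mod 37 = 1^2 * 3 = 1*3 = 3
  bit 1 = 1: r = r^2 * 3 mod 37 = 3^2 * 3 = 9*3 = 27
  bit 2 = 0: r = r^2 mod 37 = 27^2 = 26
  bit 3 = 1: r = r^2 * 3 mod 37 = 26^2 * 3 = 10*3 = 30
  bit 4 = 1: r = r^2 * 3 mod 37 = 30^2 * 3 = 12*3 = 36
  -> s = B^a = 36

Answer: 36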